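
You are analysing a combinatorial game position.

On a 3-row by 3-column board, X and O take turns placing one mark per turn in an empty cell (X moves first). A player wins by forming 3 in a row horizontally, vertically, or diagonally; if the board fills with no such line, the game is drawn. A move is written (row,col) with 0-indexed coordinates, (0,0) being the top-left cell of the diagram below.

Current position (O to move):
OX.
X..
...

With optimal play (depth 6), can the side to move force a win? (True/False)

O winning at [OX./X../...]: False

ply 1, O at OX./X../... | (0,2)=-1→OXO/X../...; (1,1)=+0→OX./XO./...*; (1,2)=+0→OX./X.O/...; (2,0)=-1→OX./X../O..; (2,1)=+0→OX./X../.O.; (2,2)=-1→OX./X../..O
ply 2, X at OX./XO./... | (0,2)=-1→OXX/XO./...; (1,2)=-1→OX./XOX/...; (2,0)=-1→OX./XO./X..; (2,1)=-1→OX./XO./.X.; (2,2)=+0→OX./XO./..X*
ply 3, O at OX./XO./..X | (0,2)=+0→OXO/XO./..X*; (1,2)=+0→OX./XOO/..X; (2,0)=+0→OX./XO./O.X; (2,1)=+0→OX./XO./.OX
ply 4, X at OXO/XO./..X | (1,2)=-1→OXO/XOX/..X; (2,0)=+0→OXO/XO./X.X*; (2,1)=-1→OXO/XO./.XX
ply 5, O at OXO/XO./X.X | (1,2)=-1→OXO/XOO/X.X; (2,1)=+0→OXO/XO./XOX*
ply 6, X at OXO/XO./XOX | (1,2)=+0→OXO/XOX/XOX*
ply 7: OXO/XOX/XOX is terminal +0 (O); from OX./X../... depth 6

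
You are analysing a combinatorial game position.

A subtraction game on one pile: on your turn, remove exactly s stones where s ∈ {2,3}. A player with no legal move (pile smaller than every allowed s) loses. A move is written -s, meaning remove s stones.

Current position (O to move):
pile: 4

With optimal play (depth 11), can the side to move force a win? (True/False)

O winning at [4]: True

ply 1, O at 4 | -2=-1→2; -3=+1→1*
ply 2: 1 is terminal -1 (X); from 4 depth 11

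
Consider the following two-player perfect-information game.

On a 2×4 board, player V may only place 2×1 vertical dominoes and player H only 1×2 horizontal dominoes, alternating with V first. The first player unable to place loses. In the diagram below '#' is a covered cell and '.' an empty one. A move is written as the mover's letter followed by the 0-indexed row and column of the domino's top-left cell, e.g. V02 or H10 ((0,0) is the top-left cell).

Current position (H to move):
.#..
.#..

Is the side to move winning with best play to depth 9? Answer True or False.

p1 H@[.#../.#..]: H02[.###/.#..]+1* H12[.#../.###]+1
p2 V@[.###/.#..]: V00[####/##..]-1*
p3 H@[####/##..]: H12[####/####]+1*
p4 V@[####/####] terminal -1; root [.#../.#..] d9

H winning at [.#../.#..]: True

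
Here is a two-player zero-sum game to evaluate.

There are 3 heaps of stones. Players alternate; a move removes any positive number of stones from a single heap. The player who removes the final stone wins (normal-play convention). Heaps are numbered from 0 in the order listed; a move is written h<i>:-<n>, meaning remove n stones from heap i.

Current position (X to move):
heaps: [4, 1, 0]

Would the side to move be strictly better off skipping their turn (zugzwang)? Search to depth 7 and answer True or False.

ply 1, X at (4,1,0) | h0:-1=-1→(3,1,0); h0:-2=-1→(2,1,0); h0:-3=+1→(1,1,0)*; h0:-4=-1→(0,1,0); h1:-1=-1→(4,0,0)
ply 2, O at (1,1,0) | h0:-1=-1→(0,1,0)*; h1:-1=-1→(1,0,0)
ply 3, X at (0,1,0) | h1:-1=+1→(0,0,0)*
ply 4: (0,0,0) is terminal -1 (O); from (4,1,0) depth 7
pass branch (O moves first from the same position):
  | ply 1, O at (4,1,0) | h0:-1=-1→(3,1,0); h0:-2=-1→(2,1,0); h0:-3=+1→(1,1,0)*; h0:-4=-1→(0,1,0); h1:-1=-1→(4,0,0)
  | ply 2, X at (1,1,0) | h0:-1=-1→(0,1,0)*; h1:-1=-1→(1,0,0)
  | ply 3, O at (0,1,0) | h1:-1=+1→(0,0,0)*
  | ply 4: (0,0,0) is terminal -1 (X); from (4,1,0) depth 7
X moving scores +1; X passing scores -1

zugzwang((4,1,0), X) = False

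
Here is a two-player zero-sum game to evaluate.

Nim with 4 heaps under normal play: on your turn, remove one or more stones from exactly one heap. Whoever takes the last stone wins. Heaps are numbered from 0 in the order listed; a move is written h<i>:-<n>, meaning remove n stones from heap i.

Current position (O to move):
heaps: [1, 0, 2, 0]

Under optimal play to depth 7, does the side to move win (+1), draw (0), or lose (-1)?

[(1,0,2,0)] O move#1: h0:-1:-1/(0,0,2,0), h2:-1:+1/(1,0,1,0)*, h2:-2:-1/(1,0,0,0)
[(1,0,1,0)] X move#2: h0:-1:-1/(0,0,1,0)*, h2:-1:-1/(1,0,0,0)
[(0,0,1,0)] O move#3: h2:-1:+1/(0,0,0,0)*
[(0,0,0,0)] end (terminal -1, X#4); searched (1,0,2,0) to 7

value((1,0,2,0), O) = +1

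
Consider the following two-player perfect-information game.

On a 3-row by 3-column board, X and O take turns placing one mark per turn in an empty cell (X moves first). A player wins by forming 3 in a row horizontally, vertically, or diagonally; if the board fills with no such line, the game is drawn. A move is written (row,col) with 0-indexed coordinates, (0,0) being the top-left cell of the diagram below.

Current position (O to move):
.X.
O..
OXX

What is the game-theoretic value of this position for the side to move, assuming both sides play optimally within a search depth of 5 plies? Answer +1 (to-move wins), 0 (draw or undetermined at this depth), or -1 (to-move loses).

[.X./O../OXX] O move#1: (0,0):+1/OX./O../OXX*, (0,2):-1/.XO/O../OXX, (1,1):+1/.X./OO./OXX, (1,2):-1/.X./O.O/OXX
[OX./O../OXX] end (terminal -1, X#2); searched .X./O../OXX to 5

value(.X./O../OXX, O) = +1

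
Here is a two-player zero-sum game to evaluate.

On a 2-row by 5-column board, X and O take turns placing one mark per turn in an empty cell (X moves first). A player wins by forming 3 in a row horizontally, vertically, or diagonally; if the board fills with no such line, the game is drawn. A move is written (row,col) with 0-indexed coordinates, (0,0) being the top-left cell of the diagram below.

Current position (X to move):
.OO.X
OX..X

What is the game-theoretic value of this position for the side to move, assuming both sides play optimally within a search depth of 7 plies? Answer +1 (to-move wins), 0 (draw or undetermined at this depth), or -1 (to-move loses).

ply 1, X at .OO.X/OX..X | (0,0)=-1→XOO.X/OX..X*; (0,3)=-1→.OOXX/OX..X; (1,2)=-1→.OO.X/OXX.X; (1,3)=-1→.OO.X/OX.XX
ply 2, O at XOO.X/OX..X | (0,3)=+1→XOOOX/OX..X*; (1,2)=+0→XOO.X/OXO.X; (1,3)=+0→XOO.X/OX.OX
ply 3: XOOOX/OX..X is terminal -1 (X); from .OO.X/OX..X depth 7

value(.OO.X/OX..X, X) = -1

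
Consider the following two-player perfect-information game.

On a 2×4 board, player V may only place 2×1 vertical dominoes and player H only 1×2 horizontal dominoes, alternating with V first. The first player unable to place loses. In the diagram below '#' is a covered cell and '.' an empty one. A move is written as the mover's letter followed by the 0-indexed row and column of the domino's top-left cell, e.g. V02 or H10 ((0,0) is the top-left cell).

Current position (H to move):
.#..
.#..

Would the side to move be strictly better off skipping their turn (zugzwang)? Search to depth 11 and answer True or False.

zugzwang(.#../.#.., H) = False

p1 H@[.#../.#..]: H02[.###/.#..]+1* H12[.#../.###]+1
p2 V@[.###/.#..]: V00[####/##..]-1*
p3 H@[####/##..]: H12[####/####]+1*
p4 V@[####/####] terminal -1; root [.#../.#..] d11
pass branch (V moves first from the same position):
  | p1 V@[.#../.#..]: V00[##../##..]-1 V02[.##./.##.]+1* V03[.#.#/.#.#]+1
  | p2 H@[.##./.##.] terminal -1; root [.#../.#..] d11
H moving scores +1; H passing scores -1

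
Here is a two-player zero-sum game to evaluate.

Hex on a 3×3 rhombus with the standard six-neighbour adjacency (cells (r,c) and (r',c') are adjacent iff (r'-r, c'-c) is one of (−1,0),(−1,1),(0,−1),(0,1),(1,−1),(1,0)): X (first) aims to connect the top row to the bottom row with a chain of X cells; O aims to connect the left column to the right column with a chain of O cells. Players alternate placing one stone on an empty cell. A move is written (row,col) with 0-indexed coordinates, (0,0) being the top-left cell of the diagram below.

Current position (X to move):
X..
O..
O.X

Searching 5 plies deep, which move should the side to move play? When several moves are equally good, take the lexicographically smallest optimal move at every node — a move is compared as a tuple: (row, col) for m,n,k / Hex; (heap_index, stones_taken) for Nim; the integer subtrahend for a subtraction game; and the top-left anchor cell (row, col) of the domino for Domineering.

p1 X@[X../O../O.X]: (0,1)[XX./O../O.X]-1 (0,2)[X.X/O../O.X]-1 (1,1)[X../OX./O.X]+1* (1,2)[X../O.X/O.X]-1 (2,1)[X../O../OXX]-1
p2 O@[X../OX./O.X]: (0,1)[XO./OX./O.X]-1* (0,2)[X.O/OX./O.X]-1 (1,2)[X../OXO/O.X]-1 (2,1)[X../OX./OOX]-1
p3 X@[XO./OX./O.X]: (0,2)[XOX/OX./O.X]+1* (1,2)[XO./OXX/O.X]-1 (2,1)[XO./OX./OXX]-1
p4 O@[XOX/OX./O.X]: (1,2)[XOX/OXO/O.X]-1* (2,1)[XOX/OX./OOX]-1
p5 X@[XOX/OXO/O.X]: (2,1)[XOX/OXO/OXX]+1*
p6 O@[XOX/OXO/OXX] terminal -1; root [X../O../O.X] d5

X's best at [X../O../O.X]: (1,1)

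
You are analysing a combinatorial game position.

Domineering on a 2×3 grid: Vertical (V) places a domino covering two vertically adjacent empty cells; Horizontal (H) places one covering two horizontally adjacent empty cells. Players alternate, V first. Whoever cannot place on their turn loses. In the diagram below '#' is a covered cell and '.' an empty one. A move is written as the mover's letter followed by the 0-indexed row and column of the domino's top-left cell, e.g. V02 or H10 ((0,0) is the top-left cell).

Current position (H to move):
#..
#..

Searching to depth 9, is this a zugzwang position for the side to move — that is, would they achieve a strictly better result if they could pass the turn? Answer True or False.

zugzwang(#../#.., H) = False

p1 H@[#../#..]: H01[###/#..]+1* H11[#../###]+1
p2 V@[###/#..] terminal -1; root [#../#..] d9
suppose H passes — search the same position with V to move:
pass> p1 V@[#../#..]: V01[##./##.]+1* V02[#.#/#.#]+1
pass> p2 H@[##./##.] terminal -1; root [#../#..] d9
for H: play +1, pass -1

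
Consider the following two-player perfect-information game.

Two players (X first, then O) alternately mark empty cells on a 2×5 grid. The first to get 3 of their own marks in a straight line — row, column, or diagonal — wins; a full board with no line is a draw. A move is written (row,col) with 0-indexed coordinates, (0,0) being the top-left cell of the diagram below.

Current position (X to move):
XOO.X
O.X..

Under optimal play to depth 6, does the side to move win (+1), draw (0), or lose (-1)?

[XOO.X/O.X..] X move#1: (0,3):+0/XOOXX/O.X..*, (1,1):-1/XOO.X/OXX.., (1,3):-1/XOO.X/O.XX., (1,4):-1/XOO.X/O.X.X
[XOOXX/O.X..] O move#2: (1,1):+0/XOOXX/OOX..*, (1,3):+0/XOOXX/O.XO., (1,4):+0/XOOXX/O.X.O
[XOOXX/OOX..] X move#3: (1,3):+0/XOOXX/OOXX.*, (1,4):+0/XOOXX/OOX.X
[XOOXX/OOXX.] O move#4: (1,4):+0/XOOXX/OOXXO*
[XOOXX/OOXXO] end (terminal +0, X#5); searched XOO.X/O.X.. to 6

value(XOO.X/O.X.., X) = 0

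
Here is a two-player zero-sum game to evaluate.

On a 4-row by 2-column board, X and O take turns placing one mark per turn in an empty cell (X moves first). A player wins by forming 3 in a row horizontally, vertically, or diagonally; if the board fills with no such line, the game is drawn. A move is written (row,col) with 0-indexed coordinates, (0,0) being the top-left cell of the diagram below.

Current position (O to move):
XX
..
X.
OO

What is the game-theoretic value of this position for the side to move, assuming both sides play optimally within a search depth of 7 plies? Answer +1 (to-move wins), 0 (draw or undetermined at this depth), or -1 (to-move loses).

value(XX/../X./OO, O) = 0

ply 1, O at XX/../X./OO | (1,0)=+0→XX/O./X./OO*; (1,1)=-1→XX/.O/X./OO; (2,1)=-1→XX/../XO/OO
ply 2, X at XX/O./X./OO | (1,1)=+0→XX/OX/X./OO*; (2,1)=+0→XX/O./XX/OO
ply 3, O at XX/OX/X./OO | (2,1)=+0→XX/OX/XO/OO*
ply 4: XX/OX/XO/OO is terminal +0 (X); from XX/../X./OO depth 7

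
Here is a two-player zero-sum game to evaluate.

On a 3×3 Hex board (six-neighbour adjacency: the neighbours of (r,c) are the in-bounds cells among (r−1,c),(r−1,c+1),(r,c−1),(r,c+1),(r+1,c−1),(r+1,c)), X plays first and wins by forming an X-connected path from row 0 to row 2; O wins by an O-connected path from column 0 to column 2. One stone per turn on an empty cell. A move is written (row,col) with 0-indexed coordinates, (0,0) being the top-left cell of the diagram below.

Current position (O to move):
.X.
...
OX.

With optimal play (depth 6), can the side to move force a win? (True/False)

p1 O@[.X./.../OX.]: (0,0)[OX./.../OX.]-1 (0,2)[.XO/.../OX.]-1 (1,0)[.X./O../OX.]-1 (1,1)[.X./.O./OX.]+1* (1,2)[.X./..O/OX.]-1 (2,2)[.X./.../OXO]-1
p2 X@[.X./.O./OX.]: (0,0)[XX./.O./OX.]-1* (0,2)[.XX/.O./OX.]-1 (1,0)[.X./XO./OX.]-1 (1,2)[.X./.OX/OX.]-1 (2,2)[.X./.O./OXX]-1
p3 O@[XX./.O./OX.]: (0,2)[XXO/.O./OX.]+1* (1,0)[XX./OO./OX.]+1 (1,2)[XX./.OO/OX.]+1 (2,2)[XX./.O./OXO]+1
p4 X@[XXO/.O./OX.] terminal -1; root [.X./.../OX.] d6

O winning at [.X./.../OX.]: True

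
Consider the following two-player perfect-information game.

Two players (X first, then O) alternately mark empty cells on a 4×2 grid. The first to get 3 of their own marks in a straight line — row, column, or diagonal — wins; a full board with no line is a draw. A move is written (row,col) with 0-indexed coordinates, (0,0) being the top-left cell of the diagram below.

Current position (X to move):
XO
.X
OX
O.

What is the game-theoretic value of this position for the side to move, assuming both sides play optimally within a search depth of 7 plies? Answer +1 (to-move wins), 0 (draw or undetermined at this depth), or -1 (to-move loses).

p1 X@[XO/.X/OX/O.]: (1,0)[XO/XX/OX/O.]+0 (3,1)[XO/.X/OX/OX]+1*
p2 O@[XO/.X/OX/OX] terminal -1; root [XO/.X/OX/O.] d7

value(XO/.X/OX/O., X) = +1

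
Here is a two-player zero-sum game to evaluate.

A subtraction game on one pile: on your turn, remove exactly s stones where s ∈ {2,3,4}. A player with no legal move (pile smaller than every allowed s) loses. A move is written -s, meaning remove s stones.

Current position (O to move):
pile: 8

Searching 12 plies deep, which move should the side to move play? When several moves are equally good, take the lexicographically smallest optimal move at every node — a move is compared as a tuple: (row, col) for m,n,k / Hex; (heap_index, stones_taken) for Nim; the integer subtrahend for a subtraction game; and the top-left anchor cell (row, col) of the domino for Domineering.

ply 1, O at 8 | -2=+1→6*; -3=-1→5; -4=-1→4
ply 2, X at 6 | -2=-1→4*; -3=-1→3; -4=-1→2
ply 3, O at 4 | -2=-1→2; -3=+1→1*; -4=+1→0
ply 4: 1 is terminal -1 (X); from 8 depth 12

O's best at [8]: -2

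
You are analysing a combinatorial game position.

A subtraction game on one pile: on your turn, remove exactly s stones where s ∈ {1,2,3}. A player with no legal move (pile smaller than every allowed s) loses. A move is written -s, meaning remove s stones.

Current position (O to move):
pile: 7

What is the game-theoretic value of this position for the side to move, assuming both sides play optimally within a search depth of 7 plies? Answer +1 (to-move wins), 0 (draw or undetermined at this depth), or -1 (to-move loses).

value(7, O) = +1

p1 O@[7]: -1[6]-1 -2[5]-1 -3[4]+1*
p2 X@[4]: -1[3]-1* -2[2]-1 -3[1]-1
p3 O@[3]: -1[2]-1 -2[1]-1 -3[0]+1*
p4 X@[0] terminal -1; root [7] d7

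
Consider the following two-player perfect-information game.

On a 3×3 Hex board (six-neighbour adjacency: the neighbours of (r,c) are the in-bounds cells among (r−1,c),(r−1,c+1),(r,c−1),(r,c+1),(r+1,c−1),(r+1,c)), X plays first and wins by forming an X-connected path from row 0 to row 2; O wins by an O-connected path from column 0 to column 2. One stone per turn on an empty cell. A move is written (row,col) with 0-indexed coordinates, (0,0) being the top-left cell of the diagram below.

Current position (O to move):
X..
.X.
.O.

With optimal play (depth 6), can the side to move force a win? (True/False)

O winning at [X../.X./.O.]: True

p1 O@[X../.X./.O.]: (0,1)[XO./.X./.O.]-1 (0,2)[X.O/.X./.O.]-1 (1,0)[X../OX./.O.]-1 (1,2)[X../.XO/.O.]-1 (2,0)[X../.X./OO.]+1* (2,2)[X../.X./.OO]-1
p2 X@[X../.X./OO.]: (0,1)[XX./.X./OO.]-1* (0,2)[X.X/.X./OO.]-1 (1,0)[X../XX./OO.]-1 (1,2)[X../.XX/OO.]-1 (2,2)[X../.X./OOX]-1
p3 O@[XX./.X./OO.]: (0,2)[XXO/.X./OO.]+1* (1,0)[XX./OX./OO.]+1 (1,2)[XX./.XO/OO.]+1 (2,2)[XX./.X./OOO]+1
p4 X@[XXO/.X./OO.]: (1,0)[XXO/XX./OO.]-1* (1,2)[XXO/.XX/OO.]-1 (2,2)[XXO/.X./OOX]-1
p5 O@[XXO/XX./OO.]: (1,2)[XXO/XXO/OO.]+1* (2,2)[XXO/XX./OOO]+1
p6 X@[XXO/XXO/OO.] terminal -1; root [X../.X./.O.] d6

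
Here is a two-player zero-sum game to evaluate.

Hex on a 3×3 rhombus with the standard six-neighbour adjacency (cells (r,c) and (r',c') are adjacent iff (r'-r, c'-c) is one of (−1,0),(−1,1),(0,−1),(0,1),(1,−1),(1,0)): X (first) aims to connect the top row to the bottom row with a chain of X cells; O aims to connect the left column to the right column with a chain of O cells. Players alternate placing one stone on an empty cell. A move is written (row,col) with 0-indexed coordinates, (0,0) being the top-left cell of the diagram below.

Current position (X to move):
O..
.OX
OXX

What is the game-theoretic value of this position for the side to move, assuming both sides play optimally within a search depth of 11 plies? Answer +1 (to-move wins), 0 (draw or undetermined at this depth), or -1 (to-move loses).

[O../.OX/OXX] X move#1: (0,1):-1/OX./.OX/OXX, (0,2):+1/O.X/.OX/OXX*, (1,0):-1/O../XOX/OXX
[O.X/.OX/OXX] end (terminal -1, O#2); searched O../.OX/OXX to 11

value(O../.OX/OXX, X) = +1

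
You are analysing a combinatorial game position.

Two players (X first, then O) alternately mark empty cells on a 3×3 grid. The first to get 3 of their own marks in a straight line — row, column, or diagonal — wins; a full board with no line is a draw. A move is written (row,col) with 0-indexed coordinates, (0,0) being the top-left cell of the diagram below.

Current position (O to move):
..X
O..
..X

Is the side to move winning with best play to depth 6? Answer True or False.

p1 O@[..X/O../..X]: (0,0)[O.X/O../..X]-1* (0,1)[.OX/O../..X]-1 (1,1)[..X/OO./..X]-1 (1,2)[..X/O.O/..X]-1 (2,0)[..X/O../O.X]-1 (2,1)[..X/O../.OX]-1
p2 X@[O.X/O../..X]: (0,1)[OXX/O../..X]-1 (1,1)[O.X/OX./..X]-1 (1,2)[O.X/O.X/..X]+1* (2,0)[O.X/O../X.X]+1 (2,1)[O.X/O../.XX]-1
p3 O@[O.X/O.X/..X] terminal -1; root [..X/O../..X] d6

O winning at [..X/O../..X]: False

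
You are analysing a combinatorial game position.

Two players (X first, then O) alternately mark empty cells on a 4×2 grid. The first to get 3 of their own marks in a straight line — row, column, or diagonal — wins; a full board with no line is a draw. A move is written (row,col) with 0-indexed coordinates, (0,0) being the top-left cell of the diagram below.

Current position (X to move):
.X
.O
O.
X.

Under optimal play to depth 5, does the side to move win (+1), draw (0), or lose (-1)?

ply 1, X at .X/.O/O./X. | (0,0)=+0→XX/.O/O./X.*; (1,0)=+0→.X/XO/O./X.; (2,1)=+0→.X/.O/OX/X.; (3,1)=+0→.X/.O/O./XX
ply 2, O at XX/.O/O./X. | (1,0)=+0→XX/OO/O./X.*; (2,1)=+0→XX/.O/OO/X.; (3,1)=+0→XX/.O/O./XO
ply 3, X at XX/OO/O./X. | (2,1)=+0→XX/OO/OX/X.*; (3,1)=+0→XX/OO/O./XX
ply 4, O at XX/OO/OX/X. | (3,1)=+0→XX/OO/OX/XO*
ply 5: XX/OO/OX/XO is terminal +0 (X); from .X/.O/O./X. depth 5

value(.X/.O/O./X., X) = 0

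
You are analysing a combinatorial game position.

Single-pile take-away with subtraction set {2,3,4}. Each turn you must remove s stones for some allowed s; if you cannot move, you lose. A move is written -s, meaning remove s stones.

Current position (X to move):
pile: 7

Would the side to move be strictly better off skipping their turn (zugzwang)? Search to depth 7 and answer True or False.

[7] X move#1: -2:-1/5*, -3:-1/4, -4:-1/3
[5] O move#2: -2:-1/3, -3:-1/2, -4:+1/1*
[1] end (terminal -1, X#3); searched 7 to 7
pass branch (O moves first from the same position):
  | [7] O move#1: -2:-1/5*, -3:-1/4, -4:-1/3
  | [5] X move#2: -2:-1/3, -3:-1/2, -4:+1/1*
  | [1] end (terminal -1, O#3); searched 7 to 7
X moving scores -1; X passing scores +1

zugzwang(7, X) = True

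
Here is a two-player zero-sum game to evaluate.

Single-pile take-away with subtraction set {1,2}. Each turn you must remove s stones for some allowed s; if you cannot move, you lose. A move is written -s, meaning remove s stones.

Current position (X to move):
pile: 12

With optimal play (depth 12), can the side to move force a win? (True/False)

X winning at [12]: False

[12] X move#1: -1:-1/11*, -2:-1/10
[11] O move#2: -1:-1/10, -2:+1/9*
[9] X move#3: -1:-1/8*, -2:-1/7
[8] O move#4: -1:-1/7, -2:+1/6*
[6] X move#5: -1:-1/5*, -2:-1/4
[5] O move#6: -1:-1/4, -2:+1/3*
[3] X move#7: -1:-1/2*, -2:-1/1
[2] O move#8: -1:-1/1, -2:+1/0*
[0] end (terminal -1, X#9); searched 12 to 12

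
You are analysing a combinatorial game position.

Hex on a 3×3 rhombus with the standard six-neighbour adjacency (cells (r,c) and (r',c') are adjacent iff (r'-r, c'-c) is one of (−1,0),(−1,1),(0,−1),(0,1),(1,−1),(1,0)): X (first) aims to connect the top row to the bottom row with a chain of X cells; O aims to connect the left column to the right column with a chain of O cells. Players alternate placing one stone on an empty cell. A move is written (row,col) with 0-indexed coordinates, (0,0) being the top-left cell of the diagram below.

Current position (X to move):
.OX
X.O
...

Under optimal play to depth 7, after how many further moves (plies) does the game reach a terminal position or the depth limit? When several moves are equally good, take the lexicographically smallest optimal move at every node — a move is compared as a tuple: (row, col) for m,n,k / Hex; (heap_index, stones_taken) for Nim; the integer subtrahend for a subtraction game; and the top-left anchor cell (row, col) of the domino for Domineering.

p1 X@[.OX/X.O/...]: (0,0)[XOX/X.O/...]-1 (1,1)[.OX/XXO/...]+1* (2,0)[.OX/X.O/X..]+1 (2,1)[.OX/X.O/.X.]-1 (2,2)[.OX/X.O/..X]-1
p2 O@[.OX/XXO/...]: (0,0)[OOX/XXO/...]-1* (2,0)[.OX/XXO/O..]-1 (2,1)[.OX/XXO/.O.]-1 (2,2)[.OX/XXO/..O]-1
p3 X@[OOX/XXO/...]: (2,0)[OOX/XXO/X..]+1* (2,1)[OOX/XXO/.X.]+1 (2,2)[OOX/XXO/..X]+1
p4 O@[OOX/XXO/X..] terminal -1; root [.OX/X.O/...] d7

PV length from [.OX/X.O/...]: 3 plies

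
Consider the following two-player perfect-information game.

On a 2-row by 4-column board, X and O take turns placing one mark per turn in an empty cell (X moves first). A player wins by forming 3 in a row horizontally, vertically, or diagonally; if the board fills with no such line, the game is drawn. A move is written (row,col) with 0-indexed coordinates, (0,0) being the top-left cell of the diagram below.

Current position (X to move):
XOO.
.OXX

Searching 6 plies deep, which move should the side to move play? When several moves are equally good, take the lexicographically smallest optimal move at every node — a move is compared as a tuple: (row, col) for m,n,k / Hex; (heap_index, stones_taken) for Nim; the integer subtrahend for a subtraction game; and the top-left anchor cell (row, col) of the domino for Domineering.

[XOO./.OXX] X move#1: (0,3):+0/XOOX/.OXX*, (1,0):-1/XOO./XOXX
[XOOX/.OXX] O move#2: (1,0):+0/XOOX/OOXX*
[XOOX/OOXX] end (terminal +0, X#3); searched XOO./.OXX to 6

X's best at [XOO./.OXX]: (0,3)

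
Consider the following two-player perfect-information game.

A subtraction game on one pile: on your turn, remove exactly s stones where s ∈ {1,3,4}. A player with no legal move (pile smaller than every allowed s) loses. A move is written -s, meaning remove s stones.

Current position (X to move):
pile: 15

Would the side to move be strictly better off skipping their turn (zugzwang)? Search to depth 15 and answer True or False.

ply 1, X at 15 | -1=+1→14*; -3=-1→12; -4=-1→11
ply 2, O at 14 | -1=-1→13*; -3=-1→11; -4=-1→10
ply 3, X at 13 | -1=-1→12; -3=-1→10; -4=+1→9*
ply 4, O at 9 | -1=-1→8*; -3=-1→6; -4=-1→5
ply 5, X at 8 | -1=+1→7*; -3=-1→5; -4=-1→4
ply 6, O at 7 | -1=-1→6*; -3=-1→4; -4=-1→3
ply 7, X at 6 | -1=-1→5; -3=-1→3; -4=+1→2*
ply 8, O at 2 | -1=-1→1*
ply 9, X at 1 | -1=+1→0*
ply 10: 0 is terminal -1 (O); from 15 depth 15
if X skipped the turn, O would face:
~ ply 1, O at 15 | -1=+1→14*; -3=-1→12; -4=-1→11
~ ply 2, X at 14 | -1=-1→13*; -3=-1→11; -4=-1→10
~ ply 3, O at 13 | -1=-1→12; -3=-1→10; -4=+1→9*
~ ply 4, X at 9 | -1=-1→8*; -3=-1→6; -4=-1→5
~ ply 5, O at 8 | -1=+1→7*; -3=-1→5; -4=-1→4
~ ply 6, X at 7 | -1=-1→6*; -3=-1→4; -4=-1→3
~ ply 7, O at 6 | -1=-1→5; -3=-1→3; -4=+1→2*
~ ply 8, X at 2 | -1=-1→1*
~ ply 9, O at 1 | -1=+1→0*
~ ply 10: 0 is terminal -1 (X); from 15 depth 15
compare (X): move=+1 vs pass=-1

zugzwang(15, X) = False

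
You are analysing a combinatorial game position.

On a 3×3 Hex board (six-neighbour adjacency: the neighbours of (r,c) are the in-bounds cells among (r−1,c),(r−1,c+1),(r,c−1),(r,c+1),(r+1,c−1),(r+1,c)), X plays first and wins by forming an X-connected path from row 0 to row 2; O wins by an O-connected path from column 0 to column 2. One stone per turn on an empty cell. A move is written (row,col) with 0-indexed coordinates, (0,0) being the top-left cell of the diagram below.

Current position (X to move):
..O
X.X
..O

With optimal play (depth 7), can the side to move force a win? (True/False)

X winning at [..O/X.X/..O]: True

[..O/X.X/..O] X move#1: (0,0):-1/X.O/X.X/..O, (0,1):-1/.XO/X.X/..O, (1,1):+1/..O/XXX/..O*, (2,0):+1/..O/X.X/X.O, (2,1):+1/..O/X.X/.XO
[..O/XXX/..O] O move#2: (0,0):-1/O.O/XXX/..O*, (0,1):-1/.OO/XXX/..O, (2,0):-1/..O/XXX/O.O, (2,1):-1/..O/XXX/.OO
[O.O/XXX/..O] X move#3: (0,1):+1/OXO/XXX/..O*, (2,0):-1/O.O/XXX/X.O, (2,1):-1/O.O/XXX/.XO
[OXO/XXX/..O] O move#4: (2,0):-1/OXO/XXX/O.O*, (2,1):-1/OXO/XXX/.OO
[OXO/XXX/O.O] X move#5: (2,1):+1/OXO/XXX/OXO*
[OXO/XXX/OXO] end (terminal -1, O#6); searched ..O/X.X/..O to 7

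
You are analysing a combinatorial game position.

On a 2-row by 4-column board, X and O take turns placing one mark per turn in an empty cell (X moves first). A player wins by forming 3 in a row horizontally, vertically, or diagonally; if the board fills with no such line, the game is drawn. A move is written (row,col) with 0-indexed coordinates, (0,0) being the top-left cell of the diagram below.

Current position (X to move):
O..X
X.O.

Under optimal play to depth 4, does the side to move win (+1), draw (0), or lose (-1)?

value(O..X/X.O., X) = 0

p1 X@[O..X/X.O.]: (0,1)[OX.X/X.O.]+0* (0,2)[O.XX/X.O.]+0 (1,1)[O..X/XXO.]+0 (1,3)[O..X/X.OX]+0
p2 O@[OX.X/X.O.]: (0,2)[OXOX/X.O.]+0* (1,1)[OX.X/XOO.]-1 (1,3)[OX.X/X.OO]-1
p3 X@[OXOX/X.O.]: (1,1)[OXOX/XXO.]+0* (1,3)[OXOX/X.OX]+0
p4 O@[OXOX/XXO.]: (1,3)[OXOX/XXOO]+0*
p5 X@[OXOX/XXOO] terminal +0; root [O..X/X.O.] d4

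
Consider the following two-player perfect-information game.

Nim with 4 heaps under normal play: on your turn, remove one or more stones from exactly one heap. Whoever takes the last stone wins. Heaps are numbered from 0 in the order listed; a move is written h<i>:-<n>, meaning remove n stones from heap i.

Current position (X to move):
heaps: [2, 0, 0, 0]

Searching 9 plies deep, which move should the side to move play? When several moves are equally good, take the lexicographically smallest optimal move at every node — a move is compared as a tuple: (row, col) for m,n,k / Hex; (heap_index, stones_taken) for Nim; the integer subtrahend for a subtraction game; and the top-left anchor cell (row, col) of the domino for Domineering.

X's best at [(2,0,0,0)]: h0:-2

[(2,0,0,0)] X move#1: h0:-1:-1/(1,0,0,0), h0:-2:+1/(0,0,0,0)*
[(0,0,0,0)] end (terminal -1, O#2); searched (2,0,0,0) to 9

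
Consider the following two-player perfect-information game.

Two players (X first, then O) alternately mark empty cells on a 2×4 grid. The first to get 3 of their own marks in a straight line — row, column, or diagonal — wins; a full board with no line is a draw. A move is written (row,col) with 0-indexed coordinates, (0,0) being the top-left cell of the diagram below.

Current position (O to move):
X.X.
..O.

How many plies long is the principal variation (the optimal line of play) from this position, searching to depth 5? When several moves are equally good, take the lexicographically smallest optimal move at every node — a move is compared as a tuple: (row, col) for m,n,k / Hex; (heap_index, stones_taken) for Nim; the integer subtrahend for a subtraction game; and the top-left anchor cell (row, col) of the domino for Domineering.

PV length from [X.X./..O.]: 5 plies

[X.X./..O.] O move#1: (0,1):+0/XOX./..O.*, (0,3):-1/X.XO/..O., (1,0):-1/X.X./O.O., (1,1):-1/X.X./.OO., (1,3):-1/X.X./..OO
[XOX./..O.] X move#2: (0,3):-1/XOXX/..O., (1,0):+0/XOX./X.O.*, (1,1):+0/XOX./.XO., (1,3):+0/XOX./..OX
[XOX./X.O.] O move#3: (0,3):+0/XOXO/X.O.*, (1,1):+0/XOX./XOO., (1,3):+0/XOX./X.OO
[XOXO/X.O.] X move#4: (1,1):+0/XOXO/XXO.*, (1,3):+0/XOXO/X.OX
[XOXO/XXO.] O move#5: (1,3):+0/XOXO/XXOO*
[XOXO/XXOO] end (terminal +0, X#6); searched X.X./..O. to 5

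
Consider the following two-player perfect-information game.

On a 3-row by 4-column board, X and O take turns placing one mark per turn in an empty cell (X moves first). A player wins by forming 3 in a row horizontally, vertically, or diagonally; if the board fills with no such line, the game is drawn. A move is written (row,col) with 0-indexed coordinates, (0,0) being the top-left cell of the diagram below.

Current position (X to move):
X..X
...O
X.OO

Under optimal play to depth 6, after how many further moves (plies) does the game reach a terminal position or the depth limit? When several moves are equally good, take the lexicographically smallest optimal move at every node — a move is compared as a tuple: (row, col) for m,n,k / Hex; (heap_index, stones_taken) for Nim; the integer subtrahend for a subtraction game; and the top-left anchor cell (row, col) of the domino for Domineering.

p1 X@[X..X/...O/X.OO]: (0,1)[XX.X/...O/X.OO]-1 (0,2)[X.XX/...O/X.OO]-1 (1,0)[X..X/X..O/X.OO]+1* (1,1)[X..X/.X.O/X.OO]-1 (1,2)[X..X/..XO/X.OO]-1 (2,1)[X..X/...O/XXOO]+1
p2 O@[X..X/X..O/X.OO] terminal -1; root [X..X/...O/X.OO] d6

PV length from [X..X/...O/X.OO]: 1 ply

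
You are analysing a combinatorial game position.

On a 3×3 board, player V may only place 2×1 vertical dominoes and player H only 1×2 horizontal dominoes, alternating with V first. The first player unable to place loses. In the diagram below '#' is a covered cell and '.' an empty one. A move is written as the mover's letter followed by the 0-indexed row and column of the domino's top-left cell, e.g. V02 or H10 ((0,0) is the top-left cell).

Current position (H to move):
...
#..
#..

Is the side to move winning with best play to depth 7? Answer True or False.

[.../#../#..] H move#1: H00:-1/##./#../#.., H01:-1/.##/#../#.., H11:+1/.../###/#..*, H21:-1/.../#../###
[.../###/#..] end (terminal -1, V#2); searched .../#../#.. to 7

H winning at [.../#../#..]: True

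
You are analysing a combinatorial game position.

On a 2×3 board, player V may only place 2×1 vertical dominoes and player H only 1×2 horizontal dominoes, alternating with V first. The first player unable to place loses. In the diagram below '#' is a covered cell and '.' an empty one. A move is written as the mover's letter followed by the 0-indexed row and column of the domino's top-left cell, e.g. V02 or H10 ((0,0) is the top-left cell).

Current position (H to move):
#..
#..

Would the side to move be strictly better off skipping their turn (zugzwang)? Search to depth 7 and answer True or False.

zugzwang(#../#.., H) = False

[#../#..] H move#1: H01:+1/###/#..*, H11:+1/#../###
[###/#..] end (terminal -1, V#2); searched #../#.. to 7
if H skipped the turn, V would face:
~ [#../#..] V move#1: V01:+1/##./##.*, V02:+1/#.#/#.#
~ [##./##.] end (terminal -1, H#2); searched #../#.. to 7
compare (H): move=+1 vs pass=-1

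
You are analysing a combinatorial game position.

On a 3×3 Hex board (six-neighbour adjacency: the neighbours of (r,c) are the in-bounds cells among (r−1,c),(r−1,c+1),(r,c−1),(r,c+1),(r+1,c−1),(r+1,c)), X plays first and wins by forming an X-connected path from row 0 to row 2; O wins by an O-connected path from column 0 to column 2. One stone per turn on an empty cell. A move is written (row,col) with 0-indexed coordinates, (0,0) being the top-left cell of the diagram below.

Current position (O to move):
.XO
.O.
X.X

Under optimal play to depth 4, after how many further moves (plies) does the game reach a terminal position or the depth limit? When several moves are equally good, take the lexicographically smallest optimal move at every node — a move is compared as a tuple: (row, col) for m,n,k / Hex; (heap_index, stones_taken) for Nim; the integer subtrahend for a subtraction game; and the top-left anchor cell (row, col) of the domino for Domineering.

ply 1, O at .XO/.O./X.X | (0,0)=-1→OXO/.O./X.X; (1,0)=+1→.XO/OO./X.X*; (1,2)=-1→.XO/.OO/X.X; (2,1)=-1→.XO/.O./XOX
ply 2: .XO/OO./X.X is terminal -1 (X); from .XO/.O./X.X depth 4

PV length from [.XO/.O./X.X]: 1 ply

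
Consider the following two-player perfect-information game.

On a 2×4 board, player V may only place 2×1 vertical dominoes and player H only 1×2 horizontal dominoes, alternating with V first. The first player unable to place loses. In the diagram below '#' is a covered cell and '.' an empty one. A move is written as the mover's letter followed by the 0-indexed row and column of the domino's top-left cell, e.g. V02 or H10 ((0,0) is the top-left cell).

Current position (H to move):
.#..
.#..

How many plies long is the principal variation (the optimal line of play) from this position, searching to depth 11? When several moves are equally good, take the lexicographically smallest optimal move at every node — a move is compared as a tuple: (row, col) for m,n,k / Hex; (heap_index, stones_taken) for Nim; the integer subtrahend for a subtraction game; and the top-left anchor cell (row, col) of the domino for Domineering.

PV length from [.#../.#..]: 3 plies

[.#../.#..] H move#1: H02:+1/.###/.#..*, H12:+1/.#../.###
[.###/.#..] V move#2: V00:-1/####/##..*
[####/##..] H move#3: H12:+1/####/####*
[####/####] end (terminal -1, V#4); searched .#../.#.. to 11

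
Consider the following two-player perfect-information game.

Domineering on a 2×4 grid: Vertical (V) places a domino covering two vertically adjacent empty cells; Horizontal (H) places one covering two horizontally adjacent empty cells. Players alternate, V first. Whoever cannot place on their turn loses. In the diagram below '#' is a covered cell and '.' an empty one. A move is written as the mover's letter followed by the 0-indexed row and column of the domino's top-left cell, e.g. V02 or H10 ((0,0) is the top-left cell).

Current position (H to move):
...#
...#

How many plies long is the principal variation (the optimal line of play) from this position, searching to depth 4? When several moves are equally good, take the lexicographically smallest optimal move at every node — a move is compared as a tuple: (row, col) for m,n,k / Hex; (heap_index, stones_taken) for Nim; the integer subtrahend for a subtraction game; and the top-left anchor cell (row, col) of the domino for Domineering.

PV length from [...#/...#]: 3 plies

[...#/...#] H move#1: H00:+1/##.#/...#*, H01:+1/.###/...#, H10:+1/...#/##.#, H11:+1/...#/.###
[##.#/...#] V move#2: V02:-1/####/..##*
[####/..##] H move#3: H10:+1/####/####*
[####/####] end (terminal -1, V#4); searched ...#/...# to 4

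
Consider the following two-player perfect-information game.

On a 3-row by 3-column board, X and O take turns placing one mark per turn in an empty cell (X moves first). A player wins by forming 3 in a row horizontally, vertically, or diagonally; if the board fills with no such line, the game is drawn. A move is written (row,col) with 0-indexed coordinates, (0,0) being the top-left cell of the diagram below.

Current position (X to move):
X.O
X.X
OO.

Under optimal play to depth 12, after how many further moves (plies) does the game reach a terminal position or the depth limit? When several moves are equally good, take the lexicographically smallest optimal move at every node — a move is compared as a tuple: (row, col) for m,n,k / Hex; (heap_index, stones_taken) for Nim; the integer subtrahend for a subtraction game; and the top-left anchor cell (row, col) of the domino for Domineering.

p1 X@[X.O/X.X/OO.]: (0,1)[XXO/X.X/OO.]-1 (1,1)[X.O/XXX/OO.]+1* (2,2)[X.O/X.X/OOX]-1
p2 O@[X.O/XXX/OO.] terminal -1; root [X.O/X.X/OO.] d12

PV length from [X.O/X.X/OO.]: 1 ply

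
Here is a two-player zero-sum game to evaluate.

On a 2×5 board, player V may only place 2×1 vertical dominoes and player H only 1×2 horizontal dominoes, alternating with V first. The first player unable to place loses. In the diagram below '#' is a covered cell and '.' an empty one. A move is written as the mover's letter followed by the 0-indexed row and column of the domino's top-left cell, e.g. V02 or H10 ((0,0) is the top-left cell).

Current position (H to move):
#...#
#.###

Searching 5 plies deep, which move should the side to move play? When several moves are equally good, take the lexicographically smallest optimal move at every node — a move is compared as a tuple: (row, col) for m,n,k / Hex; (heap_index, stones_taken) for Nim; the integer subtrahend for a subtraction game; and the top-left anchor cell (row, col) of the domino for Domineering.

ply 1, H at #...#/#.### | H01=+1→###.#/#.###*; H02=-1→#.###/#.###
ply 2: ###.#/#.### is terminal -1 (V); from #...#/#.### depth 5

H's best at [#...#/#.###]: H01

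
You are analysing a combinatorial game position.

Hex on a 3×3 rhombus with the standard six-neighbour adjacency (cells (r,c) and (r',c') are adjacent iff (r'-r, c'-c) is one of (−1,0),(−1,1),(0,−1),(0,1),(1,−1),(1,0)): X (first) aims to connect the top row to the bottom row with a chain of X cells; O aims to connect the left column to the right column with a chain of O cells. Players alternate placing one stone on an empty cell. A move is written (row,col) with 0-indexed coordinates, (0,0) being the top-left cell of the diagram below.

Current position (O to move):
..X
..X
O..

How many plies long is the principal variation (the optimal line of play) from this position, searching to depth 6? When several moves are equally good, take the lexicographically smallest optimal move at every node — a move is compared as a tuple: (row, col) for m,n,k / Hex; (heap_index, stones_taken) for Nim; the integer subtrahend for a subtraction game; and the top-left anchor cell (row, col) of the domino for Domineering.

PV length from [..X/..X/O..]: 6 plies

p1 O@[..X/..X/O..]: (0,0)[O.X/..X/O..]-1* (0,1)[.OX/..X/O..]-1 (1,0)[..X/O.X/O..]-1 (1,1)[..X/.OX/O..]-1 (2,1)[..X/..X/OO.]-1 (2,2)[..X/..X/O.O]-1
p2 X@[O.X/..X/O..]: (0,1)[OXX/..X/O..]+1* (1,0)[O.X/X.X/O..]+1 (1,1)[O.X/.XX/O..]+1 (2,1)[O.X/..X/OX.]+1 (2,2)[O.X/..X/O.X]+1
p3 O@[OXX/..X/O..]: (1,0)[OXX/O.X/O..]-1* (1,1)[OXX/.OX/O..]-1 (2,1)[OXX/..X/OO.]-1 (2,2)[OXX/..X/O.O]-1
p4 X@[OXX/O.X/O..]: (1,1)[OXX/OXX/O..]+1* (2,1)[OXX/O.X/OX.]+1 (2,2)[OXX/O.X/O.X]+1
p5 O@[OXX/OXX/O..]: (2,1)[OXX/OXX/OO.]-1* (2,2)[OXX/OXX/O.O]-1
p6 X@[OXX/OXX/OO.]: (2,2)[OXX/OXX/OOX]+1*
p7 O@[OXX/OXX/OOX] terminal -1; root [..X/..X/O..] d6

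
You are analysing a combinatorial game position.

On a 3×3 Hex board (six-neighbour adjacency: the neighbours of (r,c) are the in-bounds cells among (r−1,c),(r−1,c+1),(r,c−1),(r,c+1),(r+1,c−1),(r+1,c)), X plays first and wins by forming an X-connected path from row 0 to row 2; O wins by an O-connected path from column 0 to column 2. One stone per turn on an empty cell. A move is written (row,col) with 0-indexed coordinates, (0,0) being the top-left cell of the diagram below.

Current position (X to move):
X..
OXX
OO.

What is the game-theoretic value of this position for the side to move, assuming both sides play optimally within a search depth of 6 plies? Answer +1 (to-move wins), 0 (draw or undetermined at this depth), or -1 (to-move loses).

value(X../OXX/OO., X) = +1

[X../OXX/OO.] X move#1: (0,1):-1/XX./OXX/OO., (0,2):-1/X.X/OXX/OO., (2,2):+1/X../OXX/OOX*
[X../OXX/OOX] O move#2: (0,1):-1/XO./OXX/OOX*, (0,2):-1/X.O/OXX/OOX
[XO./OXX/OOX] X move#3: (0,2):+1/XOX/OXX/OOX*
[XOX/OXX/OOX] end (terminal -1, O#4); searched X../OXX/OO. to 6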